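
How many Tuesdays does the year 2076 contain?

52

Jan 1, 2076 is a Wednesday.
The range spans 366 days (inclusive of both endpoints).
366 = 7 × 52 + 2, so there are 52 full weeks plus 2 extra days.
Each full week contributes one Tuesday: 52 so far.
The 2 extra days are Wednesday, Thursday — none qualify.
Total: 52 + 0 = 52.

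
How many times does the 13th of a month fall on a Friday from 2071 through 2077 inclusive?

Friday-the-13ths by year:
2071: Feb, Mar, Nov
2072: May
2073: Jan, Oct
2074: Apr, Jul
2075: Sep, Dec
2076: Mar, Nov
2077: Aug

13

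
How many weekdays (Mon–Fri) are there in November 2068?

22 weekdays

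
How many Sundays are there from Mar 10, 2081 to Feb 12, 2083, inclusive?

100 Sundays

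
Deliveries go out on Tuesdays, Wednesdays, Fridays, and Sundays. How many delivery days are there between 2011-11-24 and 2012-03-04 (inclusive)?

58

2011-11-24 is a Thursday.
That's 102 days from start to end, counting both.
102 = 7 × 14 + 4, so there are 14 full weeks plus 4 extra days.
Each full week contributes 4 days from the set (Tue, Wed, Fri, Sun): 14 × 4 = 56.
The 4 extra days are Thursday, Friday, Saturday, Sunday — 2 of them qualify.
Total: 56 + 2 = 58.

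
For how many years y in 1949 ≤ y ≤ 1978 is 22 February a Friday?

Day of week of February 22 in each year:
1949: Tue, 1950: Wed, 1951: Thu, 1952: Fri ✓, 1953: Sun, 1954: Mon, 1955: Tue, 1956: Wed, 1957: Fri ✓, 1958: Sat, 1959: Sun, 1960: Mon, 1961: Wed, 1962: Thu, 1963: Fri ✓, 1964: Sat, 1965: Mon, 1966: Tue, 1967: Wed, 1968: Thu, 1969: Sat, 1970: Sun, 1971: Mon, 1972: Tue, 1973: Thu, 1974: Fri ✓, 1975: Sat, 1976: Sun, 1977: Tue, 1978: Wed
Fridays: 1952, 1957, 1963, 1974.

4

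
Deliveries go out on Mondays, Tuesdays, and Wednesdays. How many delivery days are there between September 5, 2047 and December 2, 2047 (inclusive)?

September 5, 2047 is a Thursday.
The range spans 89 days (inclusive of both endpoints).
89 = 7 × 12 + 5, so there are 12 full weeks plus 5 extra days.
Each full week contributes 3 days from the set (Mon, Tue, Wed): 12 × 3 = 36.
The 5 extra days are Thursday, Friday, Saturday, Sunday, Monday — 1 of them qualifies.
Total: 36 + 1 = 37.

37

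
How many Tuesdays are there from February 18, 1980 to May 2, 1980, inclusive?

February 18, 1980 is a Monday.
The range spans 75 days (inclusive of both endpoints).
75 = 7 × 10 + 5, so there are 10 full weeks plus 5 extra days.
Each full week contributes one Tuesday: 10 so far.
The 5 extra days are Mon, Tue, Wed, Thu, Fri — 1 of them qualifies.
Total: 10 + 1 = 11.

11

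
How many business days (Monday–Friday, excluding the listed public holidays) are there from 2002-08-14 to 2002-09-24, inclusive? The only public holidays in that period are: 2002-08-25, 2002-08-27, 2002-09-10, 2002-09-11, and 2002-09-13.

26 business days

2002-08-14 is a Wednesday.
From 2002-08-14 to 2002-09-24 is 42 days inclusive.
42 = 7 × 6, so the span is exactly 6 full weeks.
Each full week contributes 5 weekdays (Mon–Fri): 6 × 5 = 30.
Holidays: 2002-08-25 (Sun); 2002-08-27 (Tue); 2002-09-10 (Tue); 2002-09-11 (Wed); 2002-09-13 (Fri).
4 of the 5 holidays fall on weekdays; the rest are weekends and were already excluded.
Business days: 30 − 4 = 26.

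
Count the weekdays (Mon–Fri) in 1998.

261 weekdays

Jan 1, 1998 is a Thursday.
The range spans 365 days (inclusive of both endpoints).
365 = 7 × 52 + 1, so there are 52 full weeks plus 1 extra day.
Each full week contributes 5 weekdays (Mon–Fri): 52 × 5 = 260.
The 1 extra day is Thursday — 1 of them qualifies.
Total: 260 + 1 = 261.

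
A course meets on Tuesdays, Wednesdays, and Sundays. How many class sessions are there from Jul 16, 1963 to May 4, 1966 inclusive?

Jul 16, 1963 is a Tuesday.
That's 1024 days from start to end, counting both.
1024 = 7 × 146 + 2, so there are 146 full weeks plus 2 extra days.
Each full week contributes 3 days from the set (Tue, Wed, Sun): 146 × 3 = 438.
The 2 extra days are Tue, Wed — 2 of them qualify.
Total: 438 + 2 = 440.

440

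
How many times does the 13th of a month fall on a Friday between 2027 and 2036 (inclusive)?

15

Friday-the-13ths by year:
2027: Aug
2028: Oct
2029: Apr, Jul
2030: Sep, Dec
2031: Jun
2032: Feb, Aug
2033: May
2034: Jan, Oct
2035: Apr, Jul
2036: Jun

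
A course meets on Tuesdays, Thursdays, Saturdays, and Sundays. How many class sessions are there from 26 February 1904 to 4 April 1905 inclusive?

231

26 February 1904 is a Friday.
From 26 February 1904 to 4 April 1905 is 404 days inclusive.
404 = 7 × 57 + 5, so there are 57 full weeks plus 5 extra days.
Each full week contributes 4 days from the set (Tue, Thu, Sat, Sun): 57 × 4 = 228.
The 5 extra days are Friday, Saturday, Sunday, Monday, Tuesday — 3 of them qualify.
Total: 228 + 3 = 231.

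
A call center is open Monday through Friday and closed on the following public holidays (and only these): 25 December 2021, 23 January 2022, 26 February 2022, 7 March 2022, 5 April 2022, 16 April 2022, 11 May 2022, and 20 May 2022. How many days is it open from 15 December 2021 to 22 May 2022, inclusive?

109

15 December 2021 is a Wednesday.
The range spans 159 days (inclusive of both endpoints).
159 = 7 × 22 + 5, so there are 22 full weeks plus 5 extra days.
Each full week contributes 5 weekdays (Mon–Fri): 22 × 5 = 110.
The 5 extra days are Wed, Thu, Fri, Sat, Sun — 3 of them qualify.
Total: 110 + 3 = 113.
Holidays: 25 December 2021 (Sat); 23 January 2022 (Sun); 26 February 2022 (Sat); 7 March 2022 (Mon); 5 April 2022 (Tue); 16 April 2022 (Sat); 11 May 2022 (Wed); 20 May 2022 (Fri).
4 of the 8 holidays fall on weekdays; the rest are weekends and were already excluded.
Business days: 113 − 4 = 109.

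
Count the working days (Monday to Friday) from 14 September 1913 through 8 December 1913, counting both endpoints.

14 September 1913 is a Sunday.
From 14 September 1913 to 8 December 1913 is 86 days inclusive.
86 = 7 × 12 + 2, so there are 12 full weeks plus 2 extra days.
Each full week contributes 5 weekdays (Mon–Fri): 12 × 5 = 60.
The 2 extra days are Sunday, Monday — 1 of them qualifies.
Total: 60 + 1 = 61.

61 weekdays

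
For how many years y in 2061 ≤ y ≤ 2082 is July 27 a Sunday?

3

Day of week of July 27 in each year:
2061: Wed, 2062: Thu, 2063: Fri, 2064: Sun ✓, 2065: Mon, 2066: Tue, 2067: Wed, 2068: Fri, 2069: Sat, 2070: Sun ✓, 2071: Mon, 2072: Wed, 2073: Thu, 2074: Fri, 2075: Sat, 2076: Mon, 2077: Tue, 2078: Wed, 2079: Thu, 2080: Sat, 2081: Sun ✓, 2082: Mon
Sundays: 2064, 2070, 2081.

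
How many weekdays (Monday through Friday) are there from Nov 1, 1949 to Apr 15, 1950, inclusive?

Nov 1, 1949 is a Tuesday.
The range spans 166 days (inclusive of both endpoints).
166 = 7 × 23 + 5, so there are 23 full weeks plus 5 extra days.
Each full week contributes 5 weekdays (Mon–Fri): 23 × 5 = 115.
The 5 extra days are Tue, Wed, Thu, Fri, Sat — 4 of them qualify.
Total: 115 + 4 = 119.

119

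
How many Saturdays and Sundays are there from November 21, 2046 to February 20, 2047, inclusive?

26

November 21, 2046 is a Wednesday.
The range spans 92 days (inclusive of both endpoints).
92 = 7 × 13 + 1, so there are 13 full weeks plus 1 extra day.
Each full week contributes 2 weekend days (Sat, Sun): 13 × 2 = 26.
The 1 extra day is Wed — none qualify.
Total: 26 + 0 = 26.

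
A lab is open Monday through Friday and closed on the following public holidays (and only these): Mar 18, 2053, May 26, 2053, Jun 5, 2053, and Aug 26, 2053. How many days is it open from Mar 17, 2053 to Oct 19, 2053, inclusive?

151

Mar 17, 2053 is a Monday.
From Mar 17, 2053 to Oct 19, 2053 is 217 days inclusive.
217 = 7 × 31, so the span is exactly 31 full weeks.
Each full week contributes 5 weekdays (Mon–Fri): 31 × 5 = 155.
Holidays: Mar 18, 2053 (Tue); May 26, 2053 (Mon); Jun 5, 2053 (Thu); Aug 26, 2053 (Tue).
All 4 holidays fall on weekdays, so subtract 4.
Business days: 155 − 4 = 151.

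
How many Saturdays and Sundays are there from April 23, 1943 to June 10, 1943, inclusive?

April 23, 1943 is a Friday.
That's 49 days from start to end, counting both.
49 = 7 × 7, so the span is exactly 7 full weeks.
Each full week contributes 2 weekend days (Sat, Sun): 7 × 2 = 14.

14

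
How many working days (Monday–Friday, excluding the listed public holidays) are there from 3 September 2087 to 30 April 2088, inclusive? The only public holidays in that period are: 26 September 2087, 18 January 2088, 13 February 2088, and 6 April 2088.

3 September 2087 is a Wednesday.
From 3 September 2087 to 30 April 2088 is 241 days inclusive.
241 = 7 × 34 + 3, so there are 34 full weeks plus 3 extra days.
Each full week contributes 5 weekdays (Mon–Fri): 34 × 5 = 170.
The 3 extra days are Wednesday, Thursday, Friday — 3 of them qualify.
Total: 170 + 3 = 173.
Holidays: 26 September 2087 (Fri); 18 January 2088 (Sun); 13 February 2088 (Fri); 6 April 2088 (Tue).
3 of the 4 holidays fall on weekdays; the rest are weekends and were already excluded.
Business days: 173 − 3 = 170.

170 working days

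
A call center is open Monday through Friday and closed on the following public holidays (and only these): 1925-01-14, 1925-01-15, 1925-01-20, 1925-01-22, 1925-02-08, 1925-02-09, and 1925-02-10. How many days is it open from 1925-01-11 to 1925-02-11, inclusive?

1925-01-11 is a Sunday.
The range spans 32 days (inclusive of both endpoints).
32 = 7 × 4 + 4, so there are 4 full weeks plus 4 extra days.
Each full week contributes 5 weekdays (Mon–Fri): 4 × 5 = 20.
The 4 extra days are Sunday, Monday, Tuesday, Wednesday — 3 of them qualify.
Total: 20 + 3 = 23.
Holidays: 1925-01-14 (Wed); 1925-01-15 (Thu); 1925-01-20 (Tue); 1925-01-22 (Thu); 1925-02-08 (Sun); 1925-02-09 (Mon); 1925-02-10 (Tue).
6 of the 7 holidays fall on weekdays; the rest are weekends and were already excluded.
Business days: 23 − 6 = 17.

17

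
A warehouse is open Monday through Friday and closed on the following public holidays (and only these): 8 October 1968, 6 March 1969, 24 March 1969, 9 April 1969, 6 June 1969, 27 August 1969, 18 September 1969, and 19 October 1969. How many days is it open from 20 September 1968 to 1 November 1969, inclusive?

284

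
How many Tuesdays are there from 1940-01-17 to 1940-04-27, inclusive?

14 Tuesdays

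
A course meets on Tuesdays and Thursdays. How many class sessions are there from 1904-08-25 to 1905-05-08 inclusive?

73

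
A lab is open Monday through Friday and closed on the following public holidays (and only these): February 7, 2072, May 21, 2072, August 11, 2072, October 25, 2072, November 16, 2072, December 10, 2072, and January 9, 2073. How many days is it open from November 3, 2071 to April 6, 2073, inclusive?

November 3, 2071 is a Tuesday.
The range spans 521 days (inclusive of both endpoints).
521 = 7 × 74 + 3, so there are 74 full weeks plus 3 extra days.
Each full week contributes 5 weekdays (Mon–Fri): 74 × 5 = 370.
The 3 extra days are Tuesday, Wednesday, Thursday — 3 of them qualify.
Total: 370 + 3 = 373.
Holidays: February 7, 2072 (Sun); May 21, 2072 (Sat); August 11, 2072 (Thu); October 25, 2072 (Tue); November 16, 2072 (Wed); December 10, 2072 (Sat); January 9, 2073 (Mon).
4 of the 7 holidays fall on weekdays; the rest are weekends and were already excluded.
Business days: 373 − 4 = 369.

369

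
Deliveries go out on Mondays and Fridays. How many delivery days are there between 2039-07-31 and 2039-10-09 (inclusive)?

20

2039-07-31 is a Sunday.
From 2039-07-31 to 2039-10-09 is 71 days inclusive.
71 = 7 × 10 + 1, so there are 10 full weeks plus 1 extra day.
Each full week contributes 2 days from the set (Mon, Fri): 10 × 2 = 20.
The 1 extra day is Sunday — none qualify.
Total: 20 + 0 = 20.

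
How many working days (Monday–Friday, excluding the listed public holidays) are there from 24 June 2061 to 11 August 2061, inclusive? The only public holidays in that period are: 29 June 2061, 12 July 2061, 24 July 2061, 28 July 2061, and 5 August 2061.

31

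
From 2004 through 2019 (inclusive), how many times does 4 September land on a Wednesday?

Day of week of September 4 in each year:
2004: Sat, 2005: Sun, 2006: Mon, 2007: Tue, 2008: Thu, 2009: Fri, 2010: Sat, 2011: Sun, 2012: Tue, 2013: Wed ✓, 2014: Thu, 2015: Fri, 2016: Sun, 2017: Mon, 2018: Tue, 2019: Wed ✓
Wednesdays: 2013, 2019.

2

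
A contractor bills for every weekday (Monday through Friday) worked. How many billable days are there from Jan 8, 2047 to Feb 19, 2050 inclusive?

814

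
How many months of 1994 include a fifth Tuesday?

4

A month has five Tuesdays exactly when Tuesday falls within its first (length − 28) days.
Jan: 31 days, starts Sat → 5 of Sat, Sun, Mon
Feb: 28 days, starts Tue → 5 of (none)
Mar: 31 days, starts Tue → 5 of Tue, Wed, Thu ✓
Apr: 30 days, starts Fri → 5 of Fri, Sat
May: 31 days, starts Sun → 5 of Sun, Mon, Tue ✓
Jun: 30 days, starts Wed → 5 of Wed, Thu
Jul: 31 days, starts Fri → 5 of Fri, Sat, Sun
Aug: 31 days, starts Mon → 5 of Mon, Tue, Wed ✓
Sep: 30 days, starts Thu → 5 of Thu, Fri
Oct: 31 days, starts Sat → 5 of Sat, Sun, Mon
Nov: 30 days, starts Tue → 5 of Tue, Wed ✓
Dec: 31 days, starts Thu → 5 of Thu, Fri, Sat
Months with five Tuesdays: Mar, May, Aug, Nov.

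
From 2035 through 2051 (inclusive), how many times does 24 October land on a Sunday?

2

Day of week of October 24 in each year:
2035: Wed, 2036: Fri, 2037: Sat, 2038: Sun ✓, 2039: Mon, 2040: Wed, 2041: Thu, 2042: Fri, 2043: Sat, 2044: Mon, 2045: Tue, 2046: Wed, 2047: Thu, 2048: Sat, 2049: Sun ✓, 2050: Mon, 2051: Tue
Sundays: 2038, 2049.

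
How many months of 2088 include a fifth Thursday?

5

A month has five Thursdays exactly when Thursday falls within its first (length − 28) days.
Jan: 31 days, starts Thu → 5 of Thu, Fri, Sat ✓
Feb: 29 days, starts Sun → 5 of Sun
Mar: 31 days, starts Mon → 5 of Mon, Tue, Wed
Apr: 30 days, starts Thu → 5 of Thu, Fri ✓
May: 31 days, starts Sat → 5 of Sat, Sun, Mon
Jun: 30 days, starts Tue → 5 of Tue, Wed
Jul: 31 days, starts Thu → 5 of Thu, Fri, Sat ✓
Aug: 31 days, starts Sun → 5 of Sun, Mon, Tue
Sep: 30 days, starts Wed → 5 of Wed, Thu ✓
Oct: 31 days, starts Fri → 5 of Fri, Sat, Sun
Nov: 30 days, starts Mon → 5 of Mon, Tue
Dec: 31 days, starts Wed → 5 of Wed, Thu, Fri ✓
Months with five Thursdays: Jan, Apr, Jul, Sep, Dec.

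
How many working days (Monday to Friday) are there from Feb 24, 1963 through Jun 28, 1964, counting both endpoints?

350

Feb 24, 1963 is a Sunday.
That's 491 days from start to end, counting both.
491 = 7 × 70 + 1, so there are 70 full weeks plus 1 extra day.
Each full week contributes 5 weekdays (Mon–Fri): 70 × 5 = 350.
The 1 extra day is Sunday — none qualify.
Total: 350 + 0 = 350.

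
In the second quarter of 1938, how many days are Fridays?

April 1, 1938 is a Friday.
That's 91 days from start to end, counting both.
91 = 7 × 13, so the span is exactly 13 full weeks.
Each full week contributes one Friday: 13 so far.
Total: 13.

13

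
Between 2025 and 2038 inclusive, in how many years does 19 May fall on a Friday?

2

Day of week of May 19 in each year:
2025: Mon, 2026: Tue, 2027: Wed, 2028: Fri ✓, 2029: Sat, 2030: Sun, 2031: Mon, 2032: Wed, 2033: Thu, 2034: Fri ✓, 2035: Sat, 2036: Mon, 2037: Tue, 2038: Wed
Fridays: 2028, 2034.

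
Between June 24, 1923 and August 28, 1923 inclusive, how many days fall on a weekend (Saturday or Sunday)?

June 24, 1923 is a Sunday.
From June 24, 1923 to August 28, 1923 is 66 days inclusive.
66 = 7 × 9 + 3, so there are 9 full weeks plus 3 extra days.
Each full week contributes 2 weekend days (Sat, Sun): 9 × 2 = 18.
The 3 extra days are Sun, Mon, Tue — 1 of them qualifies.
Total: 18 + 1 = 19.

19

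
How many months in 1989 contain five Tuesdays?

A month has five Tuesdays exactly when Tuesday falls within its first (length − 28) days.
Jan: 31 days, starts Sun → 5 of Sun, Mon, Tue ✓
Feb: 28 days, starts Wed → 5 of (none)
Mar: 31 days, starts Wed → 5 of Wed, Thu, Fri
Apr: 30 days, starts Sat → 5 of Sat, Sun
May: 31 days, starts Mon → 5 of Mon, Tue, Wed ✓
Jun: 30 days, starts Thu → 5 of Thu, Fri
Jul: 31 days, starts Sat → 5 of Sat, Sun, Mon
Aug: 31 days, starts Tue → 5 of Tue, Wed, Thu ✓
Sep: 30 days, starts Fri → 5 of Fri, Sat
Oct: 31 days, starts Sun → 5 of Sun, Mon, Tue ✓
Nov: 30 days, starts Wed → 5 of Wed, Thu
Dec: 31 days, starts Fri → 5 of Fri, Sat, Sun
Months with five Tuesdays: Jan, May, Aug, Oct.

4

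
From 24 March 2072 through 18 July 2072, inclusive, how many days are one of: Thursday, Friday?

24 March 2072 is a Thursday.
That's 117 days from start to end, counting both.
117 = 7 × 16 + 5, so there are 16 full weeks plus 5 extra days.
Each full week contributes 2 days from the set (Thu, Fri): 16 × 2 = 32.
The 5 extra days are Thursday, Friday, Saturday, Sunday, Monday — 2 of them qualify.
Total: 32 + 2 = 34.

34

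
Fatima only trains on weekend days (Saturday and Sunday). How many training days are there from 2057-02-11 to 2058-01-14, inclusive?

97

2057-02-11 is a Sunday.
From 2057-02-11 to 2058-01-14 is 338 days inclusive.
338 = 7 × 48 + 2, so there are 48 full weeks plus 2 extra days.
Each full week contributes 2 weekend days (Sat, Sun): 48 × 2 = 96.
The 2 extra days are Sun, Mon — 1 of them qualifies.
Total: 96 + 1 = 97.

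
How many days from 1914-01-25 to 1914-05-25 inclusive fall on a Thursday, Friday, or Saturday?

51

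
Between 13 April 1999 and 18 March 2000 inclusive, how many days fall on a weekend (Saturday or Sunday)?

13 April 1999 is a Tuesday.
From 13 April 1999 to 18 March 2000 is 341 days inclusive.
341 = 7 × 48 + 5, so there are 48 full weeks plus 5 extra days.
Each full week contributes 2 weekend days (Sat, Sun): 48 × 2 = 96.
The 5 extra days are Tue, Wed, Thu, Fri, Sat — 1 of them qualifies.
Total: 96 + 1 = 97.

97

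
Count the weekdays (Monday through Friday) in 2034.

260 weekdays

Jan 1, 2034 is a Sunday.
From Jan 1, 2034 to Dec 31, 2034 is 365 days inclusive.
365 = 7 × 52 + 1, so there are 52 full weeks plus 1 extra day.
Each full week contributes 5 weekdays (Mon–Fri): 52 × 5 = 260.
The 1 extra day is Sun — none qualify.
Total: 260 + 0 = 260.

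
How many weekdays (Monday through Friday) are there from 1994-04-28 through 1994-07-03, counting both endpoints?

1994-04-28 is a Thursday.
From 1994-04-28 to 1994-07-03 is 67 days inclusive.
67 = 7 × 9 + 4, so there are 9 full weeks plus 4 extra days.
Each full week contributes 5 weekdays (Mon–Fri): 9 × 5 = 45.
The 4 extra days are Thursday, Friday, Saturday, Sunday — 2 of them qualify.
Total: 45 + 2 = 47.

47 weekdays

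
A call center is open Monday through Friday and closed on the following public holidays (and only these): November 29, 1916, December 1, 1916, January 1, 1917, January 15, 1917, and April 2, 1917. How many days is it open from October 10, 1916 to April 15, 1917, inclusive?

October 10, 1916 is a Tuesday.
That's 188 days from start to end, counting both.
188 = 7 × 26 + 6, so there are 26 full weeks plus 6 extra days.
Each full week contributes 5 weekdays (Mon–Fri): 26 × 5 = 130.
The 6 extra days are Tue, Wed, Thu, Fri, Sat, Sun — 4 of them qualify.
Total: 130 + 4 = 134.
Holidays: November 29, 1916 (Wed); December 1, 1916 (Fri); January 1, 1917 (Mon); January 15, 1917 (Mon); April 2, 1917 (Mon).
All 5 holidays fall on weekdays, so subtract 5.
Business days: 134 − 5 = 129.

129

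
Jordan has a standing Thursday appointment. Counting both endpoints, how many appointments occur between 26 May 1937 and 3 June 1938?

26 May 1937 is a Wednesday.
From 26 May 1937 to 3 June 1938 is 374 days inclusive.
374 = 7 × 53 + 3, so there are 53 full weeks plus 3 extra days.
Each full week contributes one Thursday: 53 so far.
The 3 extra days are Wed, Thu, Fri — 1 of them qualifies.
Total: 53 + 1 = 54.

54 Thursdays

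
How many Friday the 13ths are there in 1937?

1

The 13th falls on a Friday when the month's 13th has weekday Fri.
Jan 13 is Wed; Feb 13 is Sat; Mar 13 is Sat; Apr 13 is Tue; May 13 is Thu; Jun 13 is Sun; Jul 13 is Tue; Aug 13 is Fri ✓; Sep 13 is Mon; Oct 13 is Wed; Nov 13 is Sat; Dec 13 is Mon.
Friday the 13ths: Aug.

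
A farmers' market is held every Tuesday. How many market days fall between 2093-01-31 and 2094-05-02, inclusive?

65

2093-01-31 is a Saturday.
The range spans 457 days (inclusive of both endpoints).
457 = 7 × 65 + 2, so there are 65 full weeks plus 2 extra days.
Each full week contributes one Tuesday: 65 so far.
The 2 extra days are Sat, Sun — none qualify.
Total: 65 + 0 = 65.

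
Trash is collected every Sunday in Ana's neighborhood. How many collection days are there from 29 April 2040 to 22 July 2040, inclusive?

29 April 2040 is a Sunday.
From 29 April 2040 to 22 July 2040 is 85 days inclusive.
85 = 7 × 12 + 1, so there are 12 full weeks plus 1 extra day.
Each full week contributes one Sunday: 12 so far.
The 1 extra day is Sun — 1 of them qualifies.
Total: 12 + 1 = 13.

13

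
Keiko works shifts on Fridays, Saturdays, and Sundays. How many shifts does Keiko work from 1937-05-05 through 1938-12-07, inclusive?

1937-05-05 is a Wednesday.
The range spans 582 days (inclusive of both endpoints).
582 = 7 × 83 + 1, so there are 83 full weeks plus 1 extra day.
Each full week contributes 3 days from the set (Fri, Sat, Sun): 83 × 3 = 249.
The 1 extra day is Wed — none qualify.
Total: 249 + 0 = 249.

249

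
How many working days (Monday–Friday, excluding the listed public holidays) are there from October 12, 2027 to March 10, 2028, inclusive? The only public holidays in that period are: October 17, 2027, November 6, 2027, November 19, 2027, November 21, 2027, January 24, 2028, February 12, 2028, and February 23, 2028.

October 12, 2027 is a Tuesday.
From October 12, 2027 to March 10, 2028 is 151 days inclusive.
151 = 7 × 21 + 4, so there are 21 full weeks plus 4 extra days.
Each full week contributes 5 weekdays (Mon–Fri): 21 × 5 = 105.
The 4 extra days are Tue, Wed, Thu, Fri — 4 of them qualify.
Total: 105 + 4 = 109.
Holidays: October 17, 2027 (Sun); November 6, 2027 (Sat); November 19, 2027 (Fri); November 21, 2027 (Sun); January 24, 2028 (Mon); February 12, 2028 (Sat); February 23, 2028 (Wed).
3 of the 7 holidays fall on weekdays; the rest are weekends and were already excluded.
Business days: 109 − 3 = 106.

106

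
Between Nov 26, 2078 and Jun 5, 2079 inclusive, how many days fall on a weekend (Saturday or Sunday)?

56

Nov 26, 2078 is a Saturday.
The range spans 192 days (inclusive of both endpoints).
192 = 7 × 27 + 3, so there are 27 full weeks plus 3 extra days.
Each full week contributes 2 weekend days (Sat, Sun): 27 × 2 = 54.
The 3 extra days are Saturday, Sunday, Monday — 2 of them qualify.
Total: 54 + 2 = 56.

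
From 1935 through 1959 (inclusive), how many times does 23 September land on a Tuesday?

4

Day of week of September 23 in each year:
1935: Mon, 1936: Wed, 1937: Thu, 1938: Fri, 1939: Sat, 1940: Mon, 1941: Tue ✓, 1942: Wed, 1943: Thu, 1944: Sat, 1945: Sun, 1946: Mon, 1947: Tue ✓, 1948: Thu, 1949: Fri, 1950: Sat, 1951: Sun, 1952: Tue ✓, 1953: Wed, 1954: Thu, 1955: Fri, 1956: Sun, 1957: Mon, 1958: Tue ✓, 1959: Wed
Tuesdays: 1941, 1947, 1952, 1958.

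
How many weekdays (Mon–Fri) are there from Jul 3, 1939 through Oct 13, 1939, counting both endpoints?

75

Jul 3, 1939 is a Monday.
The range spans 103 days (inclusive of both endpoints).
103 = 7 × 14 + 5, so there are 14 full weeks plus 5 extra days.
Each full week contributes 5 weekdays (Mon–Fri): 14 × 5 = 70.
The 5 extra days are Mon, Tue, Wed, Thu, Fri — 5 of them qualify.
Total: 70 + 5 = 75.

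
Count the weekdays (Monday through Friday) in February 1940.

21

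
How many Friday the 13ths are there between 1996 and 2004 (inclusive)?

15

Friday-the-13ths by year:
1996: Sep, Dec
1997: Jun
1998: Feb, Mar, Nov
1999: Aug
2000: Oct
2001: Apr, Jul
2002: Sep, Dec
2003: Jun
2004: Feb, Aug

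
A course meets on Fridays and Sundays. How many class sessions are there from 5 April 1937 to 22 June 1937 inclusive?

5 April 1937 is a Monday.
That's 79 days from start to end, counting both.
79 = 7 × 11 + 2, so there are 11 full weeks plus 2 extra days.
Each full week contributes 2 days from the set (Fri, Sun): 11 × 2 = 22.
The 2 extra days are Mon, Tue — none qualify.
Total: 22 + 0 = 22.

22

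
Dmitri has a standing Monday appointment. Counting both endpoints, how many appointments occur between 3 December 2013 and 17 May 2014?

3 December 2013 is a Tuesday.
The range spans 166 days (inclusive of both endpoints).
166 = 7 × 23 + 5, so there are 23 full weeks plus 5 extra days.
Each full week contributes one Monday: 23 so far.
The 5 extra days are Tuesday, Wednesday, Thursday, Friday, Saturday — none qualify.
Total: 23 + 0 = 23.

23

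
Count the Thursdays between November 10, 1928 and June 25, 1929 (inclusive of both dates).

November 10, 1928 is a Saturday.
From November 10, 1928 to June 25, 1929 is 228 days inclusive.
228 = 7 × 32 + 4, so there are 32 full weeks plus 4 extra days.
Each full week contributes one Thursday: 32 so far.
The 4 extra days are Saturday, Sunday, Monday, Tuesday — none qualify.
Total: 32 + 0 = 32.

32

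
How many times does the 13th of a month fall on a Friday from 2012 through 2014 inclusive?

6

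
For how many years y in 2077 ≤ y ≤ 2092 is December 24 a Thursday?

Day of week of December 24 in each year:
2077: Fri, 2078: Sat, 2079: Sun, 2080: Tue, 2081: Wed, 2082: Thu ✓, 2083: Fri, 2084: Sun, 2085: Mon, 2086: Tue, 2087: Wed, 2088: Fri, 2089: Sat, 2090: Sun, 2091: Mon, 2092: Wed
Thursdays: 2082.

1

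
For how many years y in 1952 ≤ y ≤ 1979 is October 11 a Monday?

4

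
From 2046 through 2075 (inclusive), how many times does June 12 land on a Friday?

4

Day of week of June 12 in each year:
2046: Tue, 2047: Wed, 2048: Fri ✓, 2049: Sat, 2050: Sun, 2051: Mon, 2052: Wed, 2053: Thu, 2054: Fri ✓, 2055: Sat, 2056: Mon, 2057: Tue, 2058: Wed, 2059: Thu, 2060: Sat, 2061: Sun, 2062: Mon, 2063: Tue, 2064: Thu, 2065: Fri ✓, 2066: Sat, 2067: Sun, 2068: Tue, 2069: Wed, 2070: Thu, 2071: Fri ✓, 2072: Sun, 2073: Mon, 2074: Tue, 2075: Wed
Fridays: 2048, 2054, 2065, 2071.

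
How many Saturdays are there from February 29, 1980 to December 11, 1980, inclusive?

41

February 29, 1980 is a Friday.
The range spans 287 days (inclusive of both endpoints).
287 = 7 × 41, so the span is exactly 41 full weeks.
Each full week contributes one Saturday: 41 so far.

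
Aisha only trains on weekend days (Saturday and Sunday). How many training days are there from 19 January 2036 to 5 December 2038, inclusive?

302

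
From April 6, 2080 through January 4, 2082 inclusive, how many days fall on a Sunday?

92 Sundays

April 6, 2080 is a Saturday.
The range spans 639 days (inclusive of both endpoints).
639 = 7 × 91 + 2, so there are 91 full weeks plus 2 extra days.
Each full week contributes one Sunday: 91 so far.
The 2 extra days are Saturday, Sunday — 1 of them qualifies.
Total: 91 + 1 = 92.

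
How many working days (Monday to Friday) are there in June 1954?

22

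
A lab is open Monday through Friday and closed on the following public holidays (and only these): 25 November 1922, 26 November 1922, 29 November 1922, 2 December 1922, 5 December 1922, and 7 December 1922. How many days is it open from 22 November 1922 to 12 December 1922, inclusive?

12

22 November 1922 is a Wednesday.
That's 21 days from start to end, counting both.
21 = 7 × 3, so the span is exactly 3 full weeks.
Each full week contributes 5 weekdays (Mon–Fri): 3 × 5 = 15.
Holidays: 25 November 1922 (Sat); 26 November 1922 (Sun); 29 November 1922 (Wed); 2 December 1922 (Sat); 5 December 1922 (Tue); 7 December 1922 (Thu).
3 of the 6 holidays fall on weekdays; the rest are weekends and were already excluded.
Business days: 15 − 3 = 12.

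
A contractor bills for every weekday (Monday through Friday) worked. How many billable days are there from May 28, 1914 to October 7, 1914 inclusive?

95

May 28, 1914 is a Thursday.
From May 28, 1914 to October 7, 1914 is 133 days inclusive.
133 = 7 × 19, so the span is exactly 19 full weeks.
Each full week contributes 5 weekdays (Mon–Fri): 19 × 5 = 95.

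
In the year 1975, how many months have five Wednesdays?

5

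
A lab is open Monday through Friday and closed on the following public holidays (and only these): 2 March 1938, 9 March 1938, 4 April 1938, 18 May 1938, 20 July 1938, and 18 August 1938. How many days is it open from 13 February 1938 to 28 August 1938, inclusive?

13 February 1938 is a Sunday.
That's 197 days from start to end, counting both.
197 = 7 × 28 + 1, so there are 28 full weeks plus 1 extra day.
Each full week contributes 5 weekdays (Mon–Fri): 28 × 5 = 140.
The 1 extra day is Sunday — none qualify.
Total: 140 + 0 = 140.
Holidays: 2 March 1938 (Wed); 9 March 1938 (Wed); 4 April 1938 (Mon); 18 May 1938 (Wed); 20 July 1938 (Wed); 18 August 1938 (Thu).
All 6 holidays fall on weekdays, so subtract 6.
Business days: 140 − 6 = 134.

134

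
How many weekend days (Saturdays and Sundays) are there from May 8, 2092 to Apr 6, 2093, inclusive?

May 8, 2092 is a Thursday.
From May 8, 2092 to Apr 6, 2093 is 334 days inclusive.
334 = 7 × 47 + 5, so there are 47 full weeks plus 5 extra days.
Each full week contributes 2 weekend days (Sat, Sun): 47 × 2 = 94.
The 5 extra days are Thu, Fri, Sat, Sun, Mon — 2 of them qualify.
Total: 94 + 2 = 96.

96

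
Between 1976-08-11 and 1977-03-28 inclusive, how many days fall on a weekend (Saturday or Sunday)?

66

1976-08-11 is a Wednesday.
The range spans 230 days (inclusive of both endpoints).
230 = 7 × 32 + 6, so there are 32 full weeks plus 6 extra days.
Each full week contributes 2 weekend days (Sat, Sun): 32 × 2 = 64.
The 6 extra days are Wed, Thu, Fri, Sat, Sun, Mon — 2 of them qualify.
Total: 64 + 2 = 66.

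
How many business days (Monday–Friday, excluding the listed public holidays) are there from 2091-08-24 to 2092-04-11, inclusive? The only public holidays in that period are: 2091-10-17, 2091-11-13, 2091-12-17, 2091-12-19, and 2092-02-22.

161

2091-08-24 is a Friday.
From 2091-08-24 to 2092-04-11 is 232 days inclusive.
232 = 7 × 33 + 1, so there are 33 full weeks plus 1 extra day.
Each full week contributes 5 weekdays (Mon–Fri): 33 × 5 = 165.
The 1 extra day is Friday — 1 of them qualifies.
Total: 165 + 1 = 166.
Holidays: 2091-10-17 (Wed); 2091-11-13 (Tue); 2091-12-17 (Mon); 2091-12-19 (Wed); 2092-02-22 (Fri).
All 5 holidays fall on weekdays, so subtract 5.
Business days: 166 − 5 = 161.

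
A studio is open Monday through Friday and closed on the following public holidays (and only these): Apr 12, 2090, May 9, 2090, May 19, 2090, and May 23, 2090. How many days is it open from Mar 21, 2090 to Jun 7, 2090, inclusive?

53

Mar 21, 2090 is a Tuesday.
That's 79 days from start to end, counting both.
79 = 7 × 11 + 2, so there are 11 full weeks plus 2 extra days.
Each full week contributes 5 weekdays (Mon–Fri): 11 × 5 = 55.
The 2 extra days are Tuesday, Wednesday — 2 of them qualify.
Total: 55 + 2 = 57.
Holidays: Apr 12, 2090 (Wed); May 9, 2090 (Tue); May 19, 2090 (Fri); May 23, 2090 (Tue).
All 4 holidays fall on weekdays, so subtract 4.
Business days: 57 − 4 = 53.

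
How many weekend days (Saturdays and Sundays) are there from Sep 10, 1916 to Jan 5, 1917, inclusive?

33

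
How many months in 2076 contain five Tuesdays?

4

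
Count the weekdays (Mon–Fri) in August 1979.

23

1979-08-01 is a Wednesday.
That's 31 days from start to end, counting both.
31 = 7 × 4 + 3, so there are 4 full weeks plus 3 extra days.
Each full week contributes 5 weekdays (Mon–Fri): 4 × 5 = 20.
The 3 extra days are Wed, Thu, Fri — 3 of them qualify.
Total: 20 + 3 = 23.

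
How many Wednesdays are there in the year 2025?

53

January 1, 2025 is a Wednesday.
That's 365 days from start to end, counting both.
365 = 7 × 52 + 1, so there are 52 full weeks plus 1 extra day.
Each full week contributes one Wednesday: 52 so far.
The 1 extra day is Wednesday — 1 of them qualifies.
Total: 52 + 1 = 53.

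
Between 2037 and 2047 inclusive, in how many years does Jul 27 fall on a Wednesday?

Day of week of July 27 in each year:
2037: Mon, 2038: Tue, 2039: Wed ✓, 2040: Fri, 2041: Sat, 2042: Sun, 2043: Mon, 2044: Wed ✓, 2045: Thu, 2046: Fri, 2047: Sat
Wednesdays: 2039, 2044.

2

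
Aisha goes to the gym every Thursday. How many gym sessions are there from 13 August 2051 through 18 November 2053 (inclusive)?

118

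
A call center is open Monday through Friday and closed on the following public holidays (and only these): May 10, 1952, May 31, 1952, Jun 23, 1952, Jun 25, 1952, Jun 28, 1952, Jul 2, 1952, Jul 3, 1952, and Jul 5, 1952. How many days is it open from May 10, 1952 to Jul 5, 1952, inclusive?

May 10, 1952 is a Saturday.
That's 57 days from start to end, counting both.
57 = 7 × 8 + 1, so there are 8 full weeks plus 1 extra day.
Each full week contributes 5 weekdays (Mon–Fri): 8 × 5 = 40.
The 1 extra day is Sat — none qualify.
Total: 40 + 0 = 40.
Holidays: May 10, 1952 (Sat); May 31, 1952 (Sat); Jun 23, 1952 (Mon); Jun 25, 1952 (Wed); Jun 28, 1952 (Sat); Jul 2, 1952 (Wed); Jul 3, 1952 (Thu); Jul 5, 1952 (Sat).
4 of the 8 holidays fall on weekdays; the rest are weekends and were already excluded.
Business days: 40 − 4 = 36.

36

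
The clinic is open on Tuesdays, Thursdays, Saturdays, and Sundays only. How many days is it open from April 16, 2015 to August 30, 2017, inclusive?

496

April 16, 2015 is a Thursday.
From April 16, 2015 to August 30, 2017 is 868 days inclusive.
868 = 7 × 124, so the span is exactly 124 full weeks.
Each full week contributes 4 days from the set (Tue, Thu, Sat, Sun): 124 × 4 = 496.
Total: 496.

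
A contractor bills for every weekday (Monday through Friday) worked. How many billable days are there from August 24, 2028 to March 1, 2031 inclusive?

August 24, 2028 is a Thursday.
From August 24, 2028 to March 1, 2031 is 920 days inclusive.
920 = 7 × 131 + 3, so there are 131 full weeks plus 3 extra days.
Each full week contributes 5 weekdays (Mon–Fri): 131 × 5 = 655.
The 3 extra days are Thursday, Friday, Saturday — 2 of them qualify.
Total: 655 + 2 = 657.

657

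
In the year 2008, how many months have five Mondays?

4

A month has five Mondays exactly when Monday falls within its first (length − 28) days.
Jan: 31 days, starts Tue → 5 of Tue, Wed, Thu
Feb: 29 days, starts Fri → 5 of Fri
Mar: 31 days, starts Sat → 5 of Sat, Sun, Mon ✓
Apr: 30 days, starts Tue → 5 of Tue, Wed
May: 31 days, starts Thu → 5 of Thu, Fri, Sat
Jun: 30 days, starts Sun → 5 of Sun, Mon ✓
Jul: 31 days, starts Tue → 5 of Tue, Wed, Thu
Aug: 31 days, starts Fri → 5 of Fri, Sat, Sun
Sep: 30 days, starts Mon → 5 of Mon, Tue ✓
Oct: 31 days, starts Wed → 5 of Wed, Thu, Fri
Nov: 30 days, starts Sat → 5 of Sat, Sun
Dec: 31 days, starts Mon → 5 of Mon, Tue, Wed ✓
Months with five Mondays: Mar, Jun, Sep, Dec.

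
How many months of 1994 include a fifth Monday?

A month has five Mondays exactly when Monday falls within its first (length − 28) days.
Jan: 31 days, starts Sat → 5 of Sat, Sun, Mon ✓
Feb: 28 days, starts Tue → 5 of (none)
Mar: 31 days, starts Tue → 5 of Tue, Wed, Thu
Apr: 30 days, starts Fri → 5 of Fri, Sat
May: 31 days, starts Sun → 5 of Sun, Mon, Tue ✓
Jun: 30 days, starts Wed → 5 of Wed, Thu
Jul: 31 days, starts Fri → 5 of Fri, Sat, Sun
Aug: 31 days, starts Mon → 5 of Mon, Tue, Wed ✓
Sep: 30 days, starts Thu → 5 of Thu, Fri
Oct: 31 days, starts Sat → 5 of Sat, Sun, Mon ✓
Nov: 30 days, starts Tue → 5 of Tue, Wed
Dec: 31 days, starts Thu → 5 of Thu, Fri, Sat
Months with five Mondays: Jan, May, Aug, Oct.

4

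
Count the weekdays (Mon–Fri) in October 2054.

22

October 1, 2054 is a Thursday.
That's 31 days from start to end, counting both.
31 = 7 × 4 + 3, so there are 4 full weeks plus 3 extra days.
Each full week contributes 5 weekdays (Mon–Fri): 4 × 5 = 20.
The 3 extra days are Thu, Fri, Sat — 2 of them qualify.
Total: 20 + 2 = 22.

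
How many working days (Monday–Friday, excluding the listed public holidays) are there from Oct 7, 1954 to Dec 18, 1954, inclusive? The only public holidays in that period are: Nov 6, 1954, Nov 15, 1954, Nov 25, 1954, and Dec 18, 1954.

Oct 7, 1954 is a Thursday.
That's 73 days from start to end, counting both.
73 = 7 × 10 + 3, so there are 10 full weeks plus 3 extra days.
Each full week contributes 5 weekdays (Mon–Fri): 10 × 5 = 50.
The 3 extra days are Thursday, Friday, Saturday — 2 of them qualify.
Total: 50 + 2 = 52.
Holidays: Nov 6, 1954 (Sat); Nov 15, 1954 (Mon); Nov 25, 1954 (Thu); Dec 18, 1954 (Sat).
2 of the 4 holidays fall on weekdays; the rest are weekends and were already excluded.
Business days: 52 − 2 = 50.

50 working days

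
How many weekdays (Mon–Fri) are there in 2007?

261 weekdays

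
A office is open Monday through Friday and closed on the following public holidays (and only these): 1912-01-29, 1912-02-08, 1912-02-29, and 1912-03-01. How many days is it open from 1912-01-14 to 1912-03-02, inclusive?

31

1912-01-14 is a Sunday.
From 1912-01-14 to 1912-03-02 is 49 days inclusive.
49 = 7 × 7, so the span is exactly 7 full weeks.
Each full week contributes 5 weekdays (Mon–Fri): 7 × 5 = 35.
Total: 35.
Holidays: 1912-01-29 (Mon); 1912-02-08 (Thu); 1912-02-29 (Thu); 1912-03-01 (Fri).
All 4 holidays fall on weekdays, so subtract 4.
Business days: 35 − 4 = 31.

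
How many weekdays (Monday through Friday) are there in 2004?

Jan 1, 2004 is a Thursday.
That's 366 days from start to end, counting both.
366 = 7 × 52 + 2, so there are 52 full weeks plus 2 extra days.
Each full week contributes 5 weekdays (Mon–Fri): 52 × 5 = 260.
The 2 extra days are Thu, Fri — 2 of them qualify.
Total: 260 + 2 = 262.

262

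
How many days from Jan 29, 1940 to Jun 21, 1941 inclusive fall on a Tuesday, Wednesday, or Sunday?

Jan 29, 1940 is a Monday.
That's 510 days from start to end, counting both.
510 = 7 × 72 + 6, so there are 72 full weeks plus 6 extra days.
Each full week contributes 3 days from the set (Tue, Wed, Sun): 72 × 3 = 216.
The 6 extra days are Monday, Tuesday, Wednesday, Thursday, Friday, Saturday — 2 of them qualify.
Total: 216 + 2 = 218.

218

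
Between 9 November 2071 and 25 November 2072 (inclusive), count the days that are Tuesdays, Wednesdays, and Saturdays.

164

9 November 2071 is a Monday.
From 9 November 2071 to 25 November 2072 is 383 days inclusive.
383 = 7 × 54 + 5, so there are 54 full weeks plus 5 extra days.
Each full week contributes 3 days from the set (Tue, Wed, Sat): 54 × 3 = 162.
The 5 extra days are Monday, Tuesday, Wednesday, Thursday, Friday — 2 of them qualify.
Total: 162 + 2 = 164.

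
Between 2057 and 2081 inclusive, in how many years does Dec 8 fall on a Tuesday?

3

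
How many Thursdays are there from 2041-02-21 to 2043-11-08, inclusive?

2041-02-21 is a Thursday.
That's 991 days from start to end, counting both.
991 = 7 × 141 + 4, so there are 141 full weeks plus 4 extra days.
Each full week contributes one Thursday: 141 so far.
The 4 extra days are Thursday, Friday, Saturday, Sunday — 1 of them qualifies.
Total: 141 + 1 = 142.

142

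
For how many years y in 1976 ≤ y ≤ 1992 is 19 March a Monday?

3

Day of week of March 19 in each year:
1976: Fri, 1977: Sat, 1978: Sun, 1979: Mon ✓, 1980: Wed, 1981: Thu, 1982: Fri, 1983: Sat, 1984: Mon ✓, 1985: Tue, 1986: Wed, 1987: Thu, 1988: Sat, 1989: Sun, 1990: Mon ✓, 1991: Tue, 1992: Thu
Mondays: 1979, 1984, 1990.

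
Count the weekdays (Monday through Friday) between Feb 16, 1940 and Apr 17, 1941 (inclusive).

Feb 16, 1940 is a Friday.
That's 427 days from start to end, counting both.
427 = 7 × 61, so the span is exactly 61 full weeks.
Each full week contributes 5 weekdays (Mon–Fri): 61 × 5 = 305.
Total: 305.

305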